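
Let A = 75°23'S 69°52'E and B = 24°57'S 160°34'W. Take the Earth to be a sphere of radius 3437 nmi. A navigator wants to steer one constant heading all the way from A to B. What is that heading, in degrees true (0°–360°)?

Δψ = ln[tan(π/4+φ₂/2)/tan(π/4+φ₁/2)] = +1.6039
Δλ = +2.2614 rad (taken the short way round)
course = atan2(Δλ, Δψ) = 54.65°

54.7°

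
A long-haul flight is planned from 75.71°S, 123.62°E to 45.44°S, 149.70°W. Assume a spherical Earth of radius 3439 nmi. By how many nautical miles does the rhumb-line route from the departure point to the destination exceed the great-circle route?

214 nmi

Great circle: cos σ = sin φ₁ sin φ₂ + cos φ₁ cos φ₂ cos Δλ,  σ = 0.7947 rad → d_gc = 2733.0 nmi
Rhumb line: Δψ = +1.1843, q = Δφ/Δψ = 0.4461, d_rh = R√(Δφ²+q²Δλ²) = 2947.4 nmi
Excess = 2947.4 − 2733.0 = 214.4 ≈ 214 nmi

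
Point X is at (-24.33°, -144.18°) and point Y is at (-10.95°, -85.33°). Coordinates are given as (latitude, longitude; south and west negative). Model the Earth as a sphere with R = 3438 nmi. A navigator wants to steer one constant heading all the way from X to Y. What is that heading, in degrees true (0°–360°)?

76.5°

Δψ = ln[tan(π/4+φ₂/2)/tan(π/4+φ₁/2)] = +0.2457
Δλ = +1.0271 rad (taken the short way round)
course = atan2(Δλ, Δψ) = 76.55°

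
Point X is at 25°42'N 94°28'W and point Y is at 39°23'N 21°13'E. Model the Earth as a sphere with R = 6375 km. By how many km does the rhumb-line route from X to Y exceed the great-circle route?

Great circle: cos σ = sin φ₁ sin φ₂ + cos φ₁ cos φ₂ cos Δλ,  σ = 1.5975 rad → d_gc = 10184.0 km
Rhumb line: Δψ = +0.2845, q = Δφ/Δψ = 0.8394, d_rh = R√(Δφ²+q²Δλ²) = 10910.4 km
Excess = 10910.4 − 10184.0 = 726.4 ≈ 726 km

726 km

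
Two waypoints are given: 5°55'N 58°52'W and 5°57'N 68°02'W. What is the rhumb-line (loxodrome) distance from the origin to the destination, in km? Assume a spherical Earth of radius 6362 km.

1012 km

Δψ = ln[tan(π/4+φ₂/2)/tan(π/4+φ₁/2)] = +0.0006;  Δφ = +0.0006 rad,  Δλ = -0.1600 rad
q = Δφ/Δψ = 0.9946
d = R·√(Δφ² + q²Δλ²) = 6362·0.15913 = 1012 km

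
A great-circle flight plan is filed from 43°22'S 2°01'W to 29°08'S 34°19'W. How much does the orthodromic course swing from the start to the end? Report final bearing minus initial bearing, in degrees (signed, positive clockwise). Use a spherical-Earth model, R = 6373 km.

Initial bearing θ₁ = atan2(sin Δλ cos φ₂, cos φ₁ sin φ₂ − sin φ₁ cos φ₂ cos Δλ) = 288.16°
Final bearing θ₂ = (initial bearing from the destination back to the start) + 180° = 307.74°
Δθ = θ₂ − θ₁ = +19.6°

+19.6°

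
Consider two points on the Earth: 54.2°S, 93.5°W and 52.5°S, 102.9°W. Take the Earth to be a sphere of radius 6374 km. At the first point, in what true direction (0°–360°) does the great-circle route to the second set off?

N = sin Δλ·cos φ₂ = -0.0994;  D = cos φ₁ sin φ₂ − sin φ₁ cos φ₂ cos Δλ = +0.0230
initial course = atan2(N, D) = 283.04°

283.0°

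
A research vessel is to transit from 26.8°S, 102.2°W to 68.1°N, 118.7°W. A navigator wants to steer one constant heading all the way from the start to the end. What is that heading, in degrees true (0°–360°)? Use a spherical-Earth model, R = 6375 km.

Meridional parts: M(φ₁)=-0.4858, M(φ₂)=+1.6426 → ΔM = +2.1284;  Δλ = -0.2880 rad
tan C = Δλ / ΔM = -0.1353 → C = 352.29°

352.3°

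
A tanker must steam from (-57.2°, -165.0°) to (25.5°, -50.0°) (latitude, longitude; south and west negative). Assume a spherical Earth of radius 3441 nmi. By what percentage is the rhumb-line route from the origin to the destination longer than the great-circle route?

Great circle: σ = 2.1755 rad → d_gc = Rσ = 7485.8 nmi
Rhumb: Δφ = +1.4434, Δλ = +2.0071, Δψ = +1.6836, q = Δφ/Δψ = 0.8573 → d_rh = R√(Δφ²+q²Δλ²) = 7728.3 nmi
Excess = (7728.3 − 7485.8) / 7485.8 = 242.5 / 7485.8 = 3.24% ≈ 3.2%

3.2%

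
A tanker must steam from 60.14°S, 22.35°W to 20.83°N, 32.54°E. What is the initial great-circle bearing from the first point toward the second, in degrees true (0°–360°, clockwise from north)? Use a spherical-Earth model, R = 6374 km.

N = sin Δλ·cos φ₂ = +0.7646;  D = cos φ₁ sin φ₂ − sin φ₁ cos φ₂ cos Δλ = +0.6432
initial course = atan2(N, D) = 49.93°

49.9°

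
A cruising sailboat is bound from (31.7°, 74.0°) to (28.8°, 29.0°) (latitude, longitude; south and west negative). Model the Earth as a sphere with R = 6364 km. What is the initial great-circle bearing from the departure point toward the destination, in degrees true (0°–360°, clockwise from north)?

θ = atan2( sin Δλ·cos φ₂ ,  cos φ₁ sin φ₂ − sin φ₁ cos φ₂ cos Δλ )
  = atan2(-0.6196, +0.0843) = 277.75°

277.7°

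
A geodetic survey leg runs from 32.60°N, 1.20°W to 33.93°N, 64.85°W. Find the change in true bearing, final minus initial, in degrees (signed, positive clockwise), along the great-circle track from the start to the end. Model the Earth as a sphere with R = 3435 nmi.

-37.6°

At departure: θ₁ = atan2(sin Δλ cos φ₂, cos φ₁ sin φ₂ − sin φ₁ cos φ₂ cos Δλ) = 290.08°
At arrival: θ₂ = atan2(sin Δλ cos φ₁, −cos φ₂ sin φ₁ + sin φ₂ cos φ₁ cos Δλ) = 252.48°
Δθ = θ₂ − θ₁ = -37.6°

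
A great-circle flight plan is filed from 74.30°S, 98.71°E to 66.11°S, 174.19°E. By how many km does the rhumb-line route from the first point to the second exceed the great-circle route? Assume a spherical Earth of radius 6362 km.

Great circle: cos σ = sin φ₁ sin φ₂ + cos φ₁ cos φ₂ cos Δλ,  σ = 0.4331 rad → d_gc = 2755.1 km
Rhumb line: Δψ = +0.4282, q = Δφ/Δψ = 0.3339, d_rh = R√(Δφ²+q²Δλ²) = 2942.2 km
Excess = 2942.2 − 2755.1 = 187.1 ≈ 187 km

187 km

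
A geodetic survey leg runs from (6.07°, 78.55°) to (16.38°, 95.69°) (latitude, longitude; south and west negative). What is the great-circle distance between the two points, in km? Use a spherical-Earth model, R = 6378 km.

cos σ = sin φ₁ sin φ₂ + cos φ₁ cos φ₂ cos Δλ
      = sin(6.07°)sin(16.38°) + cos(6.07°)cos(16.38°)cos(17.14°) = 0.9415
σ = 19.698° → d = Rσ = 6378·0.34379 = 2193 km

2193 km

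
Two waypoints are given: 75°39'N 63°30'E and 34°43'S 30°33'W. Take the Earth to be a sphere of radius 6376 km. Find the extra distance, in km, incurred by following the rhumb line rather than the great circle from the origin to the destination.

Great circle: cos σ = sin φ₁ sin φ₂ + cos φ₁ cos φ₂ cos Δλ,  σ = 2.1726 rad → d_gc = 13852.6 km
Rhumb line: Δψ = -2.7192, q = Δφ/Δψ = 0.7084, d_rh = R√(Δφ²+q²Δλ²) = 14346.2 km
Excess = 14346.2 − 13852.6 = 493.6 ≈ 494 km

494 km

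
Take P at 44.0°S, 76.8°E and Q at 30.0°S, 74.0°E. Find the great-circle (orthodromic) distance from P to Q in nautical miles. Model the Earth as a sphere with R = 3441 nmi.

851 nmi

Haversine: a = sin²(Δφ/2)+cos φ₁ cos φ₂ sin²(Δλ/2) = 0.01522;  σ = 2·atan2(√a,√(1−a))
σ = 14.175° → d = Rσ = 3441·0.24740 = 851 nmi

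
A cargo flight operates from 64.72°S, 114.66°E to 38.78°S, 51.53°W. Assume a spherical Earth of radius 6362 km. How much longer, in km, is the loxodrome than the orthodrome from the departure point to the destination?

Great circle: cos σ = sin φ₁ sin φ₂ + cos φ₁ cos φ₂ cos Δλ,  σ = 1.3253 rad → d_gc = 8431.4 km
Rhumb line: Δψ = +0.7596, q = Δφ/Δψ = 0.5960, d_rh = R√(Δφ²+q²Δλ²) = 11369.6 km
Excess = 11369.6 − 8431.4 = 2938.2 ≈ 2938 km

2938 km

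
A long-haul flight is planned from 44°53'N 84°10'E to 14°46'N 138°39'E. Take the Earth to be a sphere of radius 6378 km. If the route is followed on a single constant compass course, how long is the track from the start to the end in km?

6153 km

Rhumb course C = atan2(Δλ, Δψ) with Δψ = ln[tan(π/4+φ₂/2)/tan(π/4+φ₁/2)] = -0.6179, Δλ = +0.9509 → C = 123.01°
d = R·|Δφ| / |cos C| = 6378·0.52563 / 0.54485 = 6153 km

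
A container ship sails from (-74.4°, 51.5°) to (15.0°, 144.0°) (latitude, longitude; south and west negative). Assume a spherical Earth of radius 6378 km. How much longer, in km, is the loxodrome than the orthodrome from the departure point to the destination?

Great circle: cos σ = sin φ₁ sin φ₂ + cos φ₁ cos φ₂ cos Δλ,  σ = 1.8345 rad → d_gc = 11700.2 km
Rhumb line: Δψ = +2.2527, q = Δφ/Δψ = 0.6926, d_rh = R√(Δφ²+q²Δλ²) = 12243.4 km
Excess = 12243.4 − 11700.2 = 543.2 ≈ 543 km

543 km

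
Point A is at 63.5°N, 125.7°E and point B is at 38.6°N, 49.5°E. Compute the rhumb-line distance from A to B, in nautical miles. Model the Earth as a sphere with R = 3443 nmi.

Δψ = ln[tan(π/4+φ₂/2)/tan(π/4+φ₁/2)] = -0.7148;  Δφ = -0.4346 rad,  Δλ = -1.3299 rad
q = Δφ/Δψ = 0.6079
d = R·√(Δφ² + q²Δλ²) = 3443·0.91793 = 3160 nmi

3160 nmi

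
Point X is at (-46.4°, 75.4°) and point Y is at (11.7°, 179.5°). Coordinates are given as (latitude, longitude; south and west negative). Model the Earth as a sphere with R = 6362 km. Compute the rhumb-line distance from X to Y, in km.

Δψ = ln[tan(π/4+φ₂/2)/tan(π/4+φ₁/2)] = +1.1220;  Δφ = +1.0140 rad,  Δλ = +1.8169 rad
q = Δφ/Δψ = 0.9038
d = R·√(Δφ² + q²Δλ²) = 6362·1.92993 = 12278 km

12278 km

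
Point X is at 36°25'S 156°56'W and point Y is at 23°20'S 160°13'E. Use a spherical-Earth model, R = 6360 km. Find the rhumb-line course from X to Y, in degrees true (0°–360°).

289.5°

Δψ = ln[tan(π/4+φ₂/2)/tan(π/4+φ₁/2)] = +0.2643
Δλ = -0.7479 rad (taken the short way round)
course = atan2(Δλ, Δψ) = 289.46°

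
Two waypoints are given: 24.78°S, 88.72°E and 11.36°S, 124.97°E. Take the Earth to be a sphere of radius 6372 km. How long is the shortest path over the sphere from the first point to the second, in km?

4096 km

cos σ = sin φ₁ sin φ₂ + cos φ₁ cos φ₂ cos Δλ
      = sin(-24.78°)sin(-11.36°) + cos(-24.78°)cos(-11.36°)cos(36.25°) = 0.8004
σ = 36.831° → d = Rσ = 6372·0.64283 = 4096 km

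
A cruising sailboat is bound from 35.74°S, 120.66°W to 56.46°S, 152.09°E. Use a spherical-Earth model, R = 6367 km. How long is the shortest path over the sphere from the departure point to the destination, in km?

cos σ = sin φ₁ sin φ₂ + cos φ₁ cos φ₂ cos Δλ
      = sin(-35.74°)sin(-56.46°) + cos(-35.74°)cos(-56.46°)cos(-87.25°) = 0.5084
σ = 59.445° → d = Rσ = 6367·1.03750 = 6606 km

6606 km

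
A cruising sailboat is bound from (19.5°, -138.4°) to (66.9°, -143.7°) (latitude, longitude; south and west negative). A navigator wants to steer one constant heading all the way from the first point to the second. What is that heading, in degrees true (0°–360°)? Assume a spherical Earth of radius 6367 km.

355.7°

Δψ = ln[tan(π/4+φ₂/2)/tan(π/4+φ₁/2)] = +1.2408
Δλ = -0.0925 rad (taken the short way round)
course = atan2(Δλ, Δψ) = 355.74°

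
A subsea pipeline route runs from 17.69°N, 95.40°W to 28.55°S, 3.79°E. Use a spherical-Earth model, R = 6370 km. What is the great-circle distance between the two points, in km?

11806 km

cos σ = sin φ₁ sin φ₂ + cos φ₁ cos φ₂ cos Δλ
      = sin(17.69°)sin(-28.55°) + cos(17.69°)cos(-28.55°)cos(99.19°) = -0.2789
σ = 106.193° → d = Rσ = 6370·1.85342 = 11806 km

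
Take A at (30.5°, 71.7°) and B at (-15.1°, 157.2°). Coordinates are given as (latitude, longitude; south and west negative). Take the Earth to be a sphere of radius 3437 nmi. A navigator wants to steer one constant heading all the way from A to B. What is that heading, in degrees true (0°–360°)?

119.0°

Meridional parts: M(φ₁)=+0.5594, M(φ₂)=-0.2666 → ΔM = -0.8261;  Δλ = +1.4923 rad
tan C = Δλ / ΔM = -1.8065 → C = 118.97°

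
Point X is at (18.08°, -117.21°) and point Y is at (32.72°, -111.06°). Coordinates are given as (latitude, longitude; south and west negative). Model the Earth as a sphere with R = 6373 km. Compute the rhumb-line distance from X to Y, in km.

Δψ = ln[tan(π/4+φ₂/2)/tan(π/4+φ₁/2)] = +0.2840;  Δφ = +0.2555 rad,  Δλ = +0.1073 rad
q = Δφ/Δψ = 0.8998
d = R·√(Δφ² + q²Δλ²) = 6373·0.27316 = 1741 km

1741 km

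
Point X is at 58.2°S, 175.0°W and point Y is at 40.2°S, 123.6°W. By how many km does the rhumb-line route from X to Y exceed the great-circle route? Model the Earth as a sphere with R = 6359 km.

Great circle: cos σ = sin φ₁ sin φ₂ + cos φ₁ cos φ₂ cos Δλ,  σ = 0.6440 rad → d_gc = 4095.5 km
Rhumb line: Δψ = +0.4883, q = Δφ/Δψ = 0.6434, d_rh = R√(Δφ²+q²Δλ²) = 4178.7 km
Excess = 4178.7 − 4095.5 = 83.2 ≈ 83 km

83 km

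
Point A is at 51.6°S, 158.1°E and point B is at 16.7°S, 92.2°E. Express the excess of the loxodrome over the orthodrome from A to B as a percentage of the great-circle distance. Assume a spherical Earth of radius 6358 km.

Great circle: σ = 1.0836 rad → d_gc = Rσ = 6889.6 km
Rhumb: Δφ = +0.6091, Δλ = -1.1502, Δψ = +0.7592, q = Δφ/Δψ = 0.8023 → d_rh = R√(Δφ²+q²Δλ²) = 7030.2 km
Excess = (7030.2 − 6889.6) / 6889.6 = 140.6 / 6889.6 = 2.04% ≈ 2.0%

2.0%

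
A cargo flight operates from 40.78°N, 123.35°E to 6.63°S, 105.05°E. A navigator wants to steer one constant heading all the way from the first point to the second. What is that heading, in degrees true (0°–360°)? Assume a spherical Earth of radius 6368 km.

199.6°

Δψ = ln[tan(π/4+φ₂/2)/tan(π/4+φ₁/2)] = -0.8968
Δλ = -0.3194 rad (taken the short way round)
course = atan2(Δλ, Δψ) = 199.60°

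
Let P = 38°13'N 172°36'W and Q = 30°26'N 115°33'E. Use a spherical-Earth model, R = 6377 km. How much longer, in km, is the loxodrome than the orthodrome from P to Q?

Great circle: cos σ = sin φ₁ sin φ₂ + cos φ₁ cos φ₂ cos Δλ,  σ = 1.0188 rad → d_gc = 6496.9 km
Rhumb line: Δψ = -0.1647, q = Δφ/Δψ = 0.8246, d_rh = R√(Δφ²+q²Δλ²) = 6651.1 km
Excess = 6651.1 − 6496.9 = 154.2 ≈ 154 km

154 km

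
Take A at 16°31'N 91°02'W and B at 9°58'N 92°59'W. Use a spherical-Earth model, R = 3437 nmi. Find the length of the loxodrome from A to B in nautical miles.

409 nmi

Rhumb course C = atan2(Δλ, Δψ) with Δψ = ln[tan(π/4+φ₂/2)/tan(π/4+φ₁/2)] = -0.1175, Δλ = -0.0340 → C = 196.15°
d = R·|Δφ| / |cos C| = 3437·0.11432 / 0.96053 = 409 nmi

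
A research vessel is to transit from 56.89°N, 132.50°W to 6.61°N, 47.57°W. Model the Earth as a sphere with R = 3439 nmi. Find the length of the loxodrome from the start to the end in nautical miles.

Δψ = ln[tan(π/4+φ₂/2)/tan(π/4+φ₁/2)] = -1.0975;  Δφ = -0.8776 rad,  Δλ = +1.4823 rad
q = Δφ/Δψ = 0.7996
d = R·√(Δφ² + q²Δλ²) = 3439·1.47472 = 5072 nmi

5072 nmi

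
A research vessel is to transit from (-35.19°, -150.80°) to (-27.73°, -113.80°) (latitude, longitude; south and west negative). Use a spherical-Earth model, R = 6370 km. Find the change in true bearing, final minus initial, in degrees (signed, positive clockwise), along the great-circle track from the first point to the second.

-19.9°

At departure: θ₁ = atan2(sin Δλ cos φ₂, cos φ₁ sin φ₂ − sin φ₁ cos φ₂ cos Δλ) = 87.09°
At arrival: θ₂ = atan2(sin Δλ cos φ₁, −cos φ₂ sin φ₁ + sin φ₂ cos φ₁ cos Δλ) = 67.23°
Δθ = θ₂ − θ₁ = -19.9°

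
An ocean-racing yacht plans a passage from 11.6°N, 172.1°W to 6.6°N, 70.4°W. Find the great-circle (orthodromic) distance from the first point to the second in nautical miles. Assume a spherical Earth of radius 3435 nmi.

5997 nmi

cos σ = sin φ₁ sin φ₂ + cos φ₁ cos φ₂ cos Δλ
      = sin(11.60°)sin(6.60°) + cos(11.60°)cos(6.60°)cos(101.70°) = -0.1742
σ = 100.033° → d = Rσ = 3435·1.74591 = 5997 nmi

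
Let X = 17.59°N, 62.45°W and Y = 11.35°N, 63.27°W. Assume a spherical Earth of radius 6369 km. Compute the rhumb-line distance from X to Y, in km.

Rhumb course C = atan2(Δλ, Δψ) with Δψ = ln[tan(π/4+φ₂/2)/tan(π/4+φ₁/2)] = -0.1125, Δλ = -0.0143 → C = 187.25°
d = R·|Δφ| / |cos C| = 6369·0.10891 / 0.99201 = 699 km

699 km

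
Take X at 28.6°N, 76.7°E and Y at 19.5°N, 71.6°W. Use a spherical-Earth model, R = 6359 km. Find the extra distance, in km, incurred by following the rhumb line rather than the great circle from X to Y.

1393 km

Great circle: cos σ = sin φ₁ sin φ₂ + cos φ₁ cos φ₂ cos Δλ,  σ = 2.1464 rad → d_gc = 13649.1 km
Rhumb line: Δψ = -0.1742, q = Δφ/Δψ = 0.9118, d_rh = R√(Δφ²+q²Δλ²) = 15042.2 km
Excess = 15042.2 − 13649.1 = 1393.1 ≈ 1393 km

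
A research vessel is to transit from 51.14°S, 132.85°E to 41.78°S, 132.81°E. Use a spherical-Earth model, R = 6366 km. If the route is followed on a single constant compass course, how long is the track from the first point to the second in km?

Δψ = ln[tan(π/4+φ₂/2)/tan(π/4+φ₁/2)] = +0.2380;  Δφ = +0.1634 rad,  Δλ = -0.0007 rad
q = Δφ/Δψ = 0.6864
d = R·√(Δφ² + q²Δλ²) = 6366·0.16336 = 1040 km

1040 km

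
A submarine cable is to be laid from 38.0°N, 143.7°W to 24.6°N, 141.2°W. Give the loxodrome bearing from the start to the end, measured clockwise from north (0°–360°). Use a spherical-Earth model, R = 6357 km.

Meridional parts: M(φ₁)=+0.7180, M(φ₂)=+0.4432 → ΔM = -0.2748;  Δλ = +0.0436 rad
tan C = Δλ / ΔM = -0.1588 → C = 170.98°

171.0°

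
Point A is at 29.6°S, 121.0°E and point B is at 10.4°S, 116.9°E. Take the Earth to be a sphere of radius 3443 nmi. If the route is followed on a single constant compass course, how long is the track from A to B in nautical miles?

1176 nmi

Rhumb course C = atan2(Δλ, Δψ) with Δψ = ln[tan(π/4+φ₂/2)/tan(π/4+φ₁/2)] = +0.3587, Δλ = -0.0716 → C = 348.72°
d = R·|Δφ| / |cos C| = 3443·0.33510 / 0.98068 = 1176 nmi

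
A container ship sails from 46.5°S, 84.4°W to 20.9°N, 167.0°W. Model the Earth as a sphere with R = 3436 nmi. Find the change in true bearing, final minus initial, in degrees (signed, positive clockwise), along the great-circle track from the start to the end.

Initial bearing θ₁ = atan2(sin Δλ cos φ₂, cos φ₁ sin φ₂ − sin φ₁ cos φ₂ cos Δλ) = 289.76°
Final bearing θ₂ = (initial bearing from the destination back to the start) + 180° = 316.10°
Δθ = θ₂ − θ₁ = +26.3°

+26.3°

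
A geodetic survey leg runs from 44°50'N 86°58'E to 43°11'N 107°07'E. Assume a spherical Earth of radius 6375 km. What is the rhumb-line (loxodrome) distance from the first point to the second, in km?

Δψ = ln[tan(π/4+φ₂/2)/tan(π/4+φ₁/2)] = -0.0400;  Δφ = -0.0288 rad,  Δλ = +0.3517 rad
q = Δφ/Δψ = 0.7192
d = R·√(Δφ² + q²Δλ²) = 6375·0.25455 = 1623 km

1623 km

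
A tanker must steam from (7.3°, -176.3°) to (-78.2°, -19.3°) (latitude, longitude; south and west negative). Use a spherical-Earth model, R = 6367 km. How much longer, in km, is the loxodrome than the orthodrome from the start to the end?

Great circle: cos σ = sin φ₁ sin φ₂ + cos φ₁ cos φ₂ cos Δλ,  σ = 1.8871 rad → d_gc = 12015.4 km
Rhumb line: Δψ = -2.3975, q = Δφ/Δψ = 0.6224, d_rh = R√(Δφ²+q²Δλ²) = 14429.0 km
Excess = 14429.0 − 12015.4 = 2413.6 ≈ 2414 km

2414 km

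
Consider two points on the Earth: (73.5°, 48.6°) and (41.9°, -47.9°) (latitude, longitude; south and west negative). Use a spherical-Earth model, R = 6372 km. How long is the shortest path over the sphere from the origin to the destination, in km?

cos σ = sin φ₁ sin φ₂ + cos φ₁ cos φ₂ cos Δλ
      = sin(73.50°)sin(41.90°) + cos(73.50°)cos(41.90°)cos(-96.50°) = 0.6164
σ = 51.946° → d = Rσ = 6372·0.90663 = 5777 km

5777 km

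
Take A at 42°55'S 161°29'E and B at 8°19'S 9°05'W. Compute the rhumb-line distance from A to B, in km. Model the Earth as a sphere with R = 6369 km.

17147 km

Rhumb course C = atan2(Δλ, Δψ) with Δψ = ln[tan(π/4+φ₂/2)/tan(π/4+φ₁/2)] = +0.6852, Δλ = -2.9769 → C = 282.96°
d = R·|Δφ| / |cos C| = 6369·0.60388 / 0.22430 = 17147 km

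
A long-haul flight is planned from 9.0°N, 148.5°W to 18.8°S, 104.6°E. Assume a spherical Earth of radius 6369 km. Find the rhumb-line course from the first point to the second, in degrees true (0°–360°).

255.2°

Δψ = ln[tan(π/4+φ₂/2)/tan(π/4+φ₁/2)] = -0.4919
Δλ = -1.8658 rad (taken the short way round)
course = atan2(Δλ, Δψ) = 255.23°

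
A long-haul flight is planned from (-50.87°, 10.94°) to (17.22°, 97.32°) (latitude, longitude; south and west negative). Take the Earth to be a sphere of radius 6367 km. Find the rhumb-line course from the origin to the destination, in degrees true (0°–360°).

Δψ = ln[tan(π/4+φ₂/2)/tan(π/4+φ₁/2)] = +1.3397
Δλ = +1.5076 rad (taken the short way round)
course = atan2(Δλ, Δψ) = 48.38°

48.4°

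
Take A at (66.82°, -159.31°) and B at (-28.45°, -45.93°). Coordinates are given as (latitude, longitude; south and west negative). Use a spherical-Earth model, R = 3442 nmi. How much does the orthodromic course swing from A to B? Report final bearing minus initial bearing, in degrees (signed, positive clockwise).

+73.2°

At departure: θ₁ = atan2(sin Δλ cos φ₂, cos φ₁ sin φ₂ − sin φ₁ cos φ₂ cos Δλ) = 80.63°
At arrival: θ₂ = atan2(sin Δλ cos φ₁, −cos φ₂ sin φ₁ + sin φ₂ cos φ₁ cos Δλ) = 153.79°
Δθ = θ₂ − θ₁ = +73.2°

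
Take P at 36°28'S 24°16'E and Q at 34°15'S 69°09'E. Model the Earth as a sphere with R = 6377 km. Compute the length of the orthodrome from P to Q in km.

Haversine: a = sin²(Δφ/2)+cos φ₁ cos φ₂ sin²(Δλ/2) = 0.09725;  σ = 2·atan2(√a,√(1−a))
σ = 36.341° → d = Rσ = 6377·0.63426 = 4045 km

4045 km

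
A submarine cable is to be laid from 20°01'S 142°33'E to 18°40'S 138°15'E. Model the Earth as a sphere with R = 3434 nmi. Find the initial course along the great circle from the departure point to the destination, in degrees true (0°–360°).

287.7°

N = sin Δλ·cos φ₂ = -0.0710;  D = cos φ₁ sin φ₂ − sin φ₁ cos φ₂ cos Δλ = +0.0226
initial course = atan2(N, D) = 287.68°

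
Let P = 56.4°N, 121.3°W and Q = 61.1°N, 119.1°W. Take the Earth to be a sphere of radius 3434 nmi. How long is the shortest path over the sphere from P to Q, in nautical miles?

290 nmi

cos σ = sin φ₁ sin φ₂ + cos φ₁ cos φ₂ cos Δλ
      = sin(56.40°)sin(61.10°) + cos(56.40°)cos(61.10°)cos(2.20°) = 0.9964
σ = 4.836° → d = Rσ = 3434·0.08440 = 290 nmi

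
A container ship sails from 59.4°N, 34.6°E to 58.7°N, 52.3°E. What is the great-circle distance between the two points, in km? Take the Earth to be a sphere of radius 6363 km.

1011 km

Haversine: a = sin²(Δφ/2)+cos φ₁ cos φ₂ sin²(Δλ/2) = 0.00630;  σ = 2·atan2(√a,√(1−a))
σ = 9.103° → d = Rσ = 6363·0.15887 = 1011 km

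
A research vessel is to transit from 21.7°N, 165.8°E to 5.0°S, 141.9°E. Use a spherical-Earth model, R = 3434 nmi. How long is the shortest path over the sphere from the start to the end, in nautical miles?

2128 nmi

cos σ = sin φ₁ sin φ₂ + cos φ₁ cos φ₂ cos Δλ
      = sin(21.70°)sin(-5.00°) + cos(21.70°)cos(-5.00°)cos(-23.90°) = 0.8140
σ = 35.511° → d = Rσ = 3434·0.61978 = 2128 nmi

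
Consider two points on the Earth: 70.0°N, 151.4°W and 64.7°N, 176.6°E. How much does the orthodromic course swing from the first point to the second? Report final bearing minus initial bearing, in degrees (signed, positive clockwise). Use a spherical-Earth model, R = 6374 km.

-29.7°

At departure: θ₁ = atan2(sin Δλ cos φ₂, cos φ₁ sin φ₂ − sin φ₁ cos φ₂ cos Δλ) = 262.12°
At arrival: θ₂ = atan2(sin Δλ cos φ₁, −cos φ₂ sin φ₁ + sin φ₂ cos φ₁ cos Δλ) = 232.44°
Δθ = θ₂ − θ₁ = -29.7°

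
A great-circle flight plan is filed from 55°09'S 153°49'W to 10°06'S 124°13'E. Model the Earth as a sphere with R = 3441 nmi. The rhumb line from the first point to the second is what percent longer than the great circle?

3.2%

Great circle: σ = 1.3464 rad → d_gc = Rσ = 4632.9 nmi
Rhumb: Δφ = +0.7863, Δλ = -1.4306, Δψ = +0.9816, q = Δφ/Δψ = 0.8010 → d_rh = R√(Δφ²+q²Δλ²) = 4782.0 nmi
Excess = (4782.0 − 4632.9) / 4632.9 = 149.1 / 4632.9 = 3.22% ≈ 3.2%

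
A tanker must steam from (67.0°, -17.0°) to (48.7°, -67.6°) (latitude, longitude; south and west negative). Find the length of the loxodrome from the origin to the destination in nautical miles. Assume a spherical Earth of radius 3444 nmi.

1922 nmi

Δψ = ln[tan(π/4+φ₂/2)/tan(π/4+φ₁/2)] = -0.6165;  Δφ = -0.3194 rad,  Δλ = -0.8831 rad
q = Δφ/Δψ = 0.5181
d = R·√(Δφ² + q²Δλ²) = 3444·0.55800 = 1922 nmi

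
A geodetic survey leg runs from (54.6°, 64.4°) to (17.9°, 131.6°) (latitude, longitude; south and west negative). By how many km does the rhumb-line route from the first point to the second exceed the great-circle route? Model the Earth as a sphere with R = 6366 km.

Great circle: cos σ = sin φ₁ sin φ₂ + cos φ₁ cos φ₂ cos Δλ,  σ = 1.0881 rad → d_gc = 6927.0 km
Rhumb line: Δψ = -0.8245, q = Δφ/Δψ = 0.7769, d_rh = R√(Δφ²+q²Δλ²) = 7090.4 km
Excess = 7090.4 − 6927.0 = 163.4 ≈ 163 km

163 km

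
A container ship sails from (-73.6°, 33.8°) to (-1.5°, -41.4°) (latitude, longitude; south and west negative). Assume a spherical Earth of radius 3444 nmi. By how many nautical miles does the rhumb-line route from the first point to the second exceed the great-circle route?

Great circle: cos σ = sin φ₁ sin φ₂ + cos φ₁ cos φ₂ cos Δλ,  σ = 1.4734 rad → d_gc = 5074.5 nmi
Rhumb line: Δψ = +1.9110, q = Δφ/Δψ = 0.6585, d_rh = R√(Δφ²+q²Δλ²) = 5257.5 nmi
Excess = 5257.5 − 5074.5 = 183.0 ≈ 183 nmi

183 nmi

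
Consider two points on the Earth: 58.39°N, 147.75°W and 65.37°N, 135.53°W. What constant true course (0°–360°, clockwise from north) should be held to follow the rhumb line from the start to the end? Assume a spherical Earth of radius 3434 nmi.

Meridional parts: M(φ₁)=+1.2621, M(φ₂)=+1.5218 → ΔM = +0.2598;  Δλ = +0.2133 rad
tan C = Δλ / ΔM = +0.8210 → C = 39.39°

39.4°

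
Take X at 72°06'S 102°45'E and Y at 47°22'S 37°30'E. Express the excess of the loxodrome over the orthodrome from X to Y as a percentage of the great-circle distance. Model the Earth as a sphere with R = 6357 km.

Great circle: σ = 0.6645 rad → d_gc = Rσ = 4224.0 km
Rhumb: Δφ = +0.4317, Δλ = -1.1388, Δψ = +0.9073, q = Δφ/Δψ = 0.4758 → d_rh = R√(Δφ²+q²Δλ²) = 4403.8 km
Excess = (4403.8 − 4224.0) / 4224.0 = 179.8 / 4224.0 = 4.26% ≈ 4.3%

4.3%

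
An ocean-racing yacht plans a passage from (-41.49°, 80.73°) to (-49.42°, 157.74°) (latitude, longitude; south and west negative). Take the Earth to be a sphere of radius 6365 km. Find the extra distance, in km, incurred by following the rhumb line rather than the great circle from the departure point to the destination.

Great circle: cos σ = sin φ₁ sin φ₂ + cos φ₁ cos φ₂ cos Δλ,  σ = 0.9113 rad → d_gc = 5800.7 km
Rhumb line: Δψ = -0.1978, q = Δφ/Δψ = 0.6997, d_rh = R√(Δφ²+q²Δλ²) = 6050.9 km
Excess = 6050.9 − 5800.7 = 250.2 ≈ 250 km

250 km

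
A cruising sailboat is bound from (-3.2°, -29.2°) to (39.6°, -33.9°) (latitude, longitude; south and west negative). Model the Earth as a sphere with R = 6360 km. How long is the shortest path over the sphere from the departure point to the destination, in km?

4775 km

Haversine: a = sin²(Δφ/2)+cos φ₁ cos φ₂ sin²(Δλ/2) = 0.13443;  σ = 2·atan2(√a,√(1−a))
σ = 43.018° → d = Rσ = 6360·0.75080 = 4775 km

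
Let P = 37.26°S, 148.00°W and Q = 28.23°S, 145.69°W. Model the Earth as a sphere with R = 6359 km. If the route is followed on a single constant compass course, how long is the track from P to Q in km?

1025 km

Δψ = ln[tan(π/4+φ₂/2)/tan(π/4+φ₁/2)] = +0.1877;  Δφ = +0.1576 rad,  Δλ = +0.0403 rad
q = Δφ/Δψ = 0.8395
d = R·√(Δφ² + q²Δλ²) = 6359·0.16120 = 1025 km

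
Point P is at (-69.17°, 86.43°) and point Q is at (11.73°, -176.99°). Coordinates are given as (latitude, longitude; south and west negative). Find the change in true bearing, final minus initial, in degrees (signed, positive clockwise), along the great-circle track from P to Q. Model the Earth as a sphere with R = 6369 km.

-70.6°

Initial bearing θ₁ = atan2(sin Δλ cos φ₂, cos φ₁ sin φ₂ − sin φ₁ cos φ₂ cos Δλ) = 91.92°
Final bearing θ₂ = (initial bearing from the destination back to the start) + 180° = 21.28°
Δθ = θ₂ − θ₁ = -70.6°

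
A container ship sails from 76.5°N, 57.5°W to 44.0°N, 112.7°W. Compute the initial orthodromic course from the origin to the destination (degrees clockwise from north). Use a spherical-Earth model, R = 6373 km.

θ = atan2( sin Δλ·cos φ₂ ,  cos φ₁ sin φ₂ − sin φ₁ cos φ₂ cos Δλ )
  = atan2(-0.5907, -0.2370) = 248.14°

248.1°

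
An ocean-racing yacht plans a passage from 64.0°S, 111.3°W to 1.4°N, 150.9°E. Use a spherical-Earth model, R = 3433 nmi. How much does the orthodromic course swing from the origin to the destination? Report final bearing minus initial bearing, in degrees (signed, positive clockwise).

+70.6°

Initial bearing θ₁ = atan2(sin Δλ cos φ₂, cos φ₁ sin φ₂ − sin φ₁ cos φ₂ cos Δλ) = 263.59°
Final bearing θ₂ = (initial bearing from the destination back to the start) + 180° = 334.17°
Δθ = θ₂ − θ₁ = +70.6°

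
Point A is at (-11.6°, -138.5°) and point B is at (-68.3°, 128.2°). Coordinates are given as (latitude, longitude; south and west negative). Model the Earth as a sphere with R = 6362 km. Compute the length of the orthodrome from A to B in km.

8933 km

cos σ = sin φ₁ sin φ₂ + cos φ₁ cos φ₂ cos Δλ
      = sin(-11.60°)sin(-68.30°) + cos(-11.60°)cos(-68.30°)cos(-93.30°) = 0.1660
σ = 80.446° → d = Rσ = 6362·1.40405 = 8933 km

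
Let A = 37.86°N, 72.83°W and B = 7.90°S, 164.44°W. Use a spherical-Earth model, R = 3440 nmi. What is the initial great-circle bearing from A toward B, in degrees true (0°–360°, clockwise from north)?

θ = atan2( sin Δλ·cos φ₂ ,  cos φ₁ sin φ₂ − sin φ₁ cos φ₂ cos Δλ )
  = atan2(-0.9901, -0.0914) = 264.72°

264.7°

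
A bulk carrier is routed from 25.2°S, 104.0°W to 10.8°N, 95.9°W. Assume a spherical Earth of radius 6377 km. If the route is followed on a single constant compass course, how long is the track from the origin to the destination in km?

Rhumb course C = atan2(Δλ, Δψ) with Δψ = ln[tan(π/4+φ₂/2)/tan(π/4+φ₁/2)] = +0.6444, Δλ = +0.1414 → C = 12.37°
d = R·|Δφ| / |cos C| = 6377·0.62832 / 0.97677 = 4102 km

4102 km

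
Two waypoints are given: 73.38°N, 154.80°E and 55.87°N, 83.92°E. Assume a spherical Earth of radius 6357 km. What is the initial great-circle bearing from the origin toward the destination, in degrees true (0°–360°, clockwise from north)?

276.5°

θ = atan2( sin Δλ·cos φ₂ ,  cos φ₁ sin φ₂ − sin φ₁ cos φ₂ cos Δλ )
  = atan2(-0.5301, +0.0607) = 276.53°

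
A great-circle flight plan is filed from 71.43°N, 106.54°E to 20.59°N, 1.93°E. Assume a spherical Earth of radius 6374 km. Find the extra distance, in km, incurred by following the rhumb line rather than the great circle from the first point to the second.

Great circle: cos σ = sin φ₁ sin φ₂ + cos φ₁ cos φ₂ cos Δλ,  σ = 1.3097 rad → d_gc = 8347.8 km
Rhumb line: Δψ = -1.4437, q = Δφ/Δψ = 0.6146, d_rh = R√(Δφ²+q²Δλ²) = 9118.8 km
Excess = 9118.8 − 8347.8 = 771.0 ≈ 771 km

771 km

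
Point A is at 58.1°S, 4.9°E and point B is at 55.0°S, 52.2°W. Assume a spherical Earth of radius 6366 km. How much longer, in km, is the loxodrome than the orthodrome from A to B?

103 km

Great circle: cos σ = sin φ₁ sin φ₂ + cos φ₁ cos φ₂ cos Δλ,  σ = 0.5354 rad → d_gc = 3408.3 km
Rhumb line: Δψ = +0.0982, q = Δφ/Δψ = 0.5508, d_rh = R√(Δφ²+q²Δλ²) = 3511.6 km
Excess = 3511.6 − 3408.3 = 103.3 ≈ 103 km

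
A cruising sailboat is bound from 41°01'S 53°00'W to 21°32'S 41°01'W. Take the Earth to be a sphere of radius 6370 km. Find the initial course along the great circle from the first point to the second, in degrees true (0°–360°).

31.1°

θ = atan2( sin Δλ·cos φ₂ ,  cos φ₁ sin φ₂ − sin φ₁ cos φ₂ cos Δλ )
  = atan2(+0.1931, +0.3202) = 31.09°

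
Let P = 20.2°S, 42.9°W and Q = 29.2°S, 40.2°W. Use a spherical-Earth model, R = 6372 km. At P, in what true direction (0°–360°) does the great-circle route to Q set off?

N = sin Δλ·cos φ₂ = +0.0411;  D = cos φ₁ sin φ₂ − sin φ₁ cos φ₂ cos Δλ = -0.1568
initial course = atan2(N, D) = 165.30°

165.3°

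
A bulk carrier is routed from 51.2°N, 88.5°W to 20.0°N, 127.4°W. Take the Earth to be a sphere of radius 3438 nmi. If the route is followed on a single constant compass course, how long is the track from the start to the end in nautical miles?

Rhumb course C = atan2(Δλ, Δψ) with Δψ = ln[tan(π/4+φ₂/2)/tan(π/4+φ₁/2)] = -0.6873, Δλ = -0.6789 → C = 224.65°
d = R·|Δφ| / |cos C| = 3438·0.54454 / 0.71143 = 2632 nmi

2632 nmi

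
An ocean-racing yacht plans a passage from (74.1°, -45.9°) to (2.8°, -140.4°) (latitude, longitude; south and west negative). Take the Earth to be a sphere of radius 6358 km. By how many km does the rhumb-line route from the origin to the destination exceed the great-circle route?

606 km

Great circle: cos σ = sin φ₁ sin φ₂ + cos φ₁ cos φ₂ cos Δλ,  σ = 1.5453 rad → d_gc = 9824.9 km
Rhumb line: Δψ = -1.9197, q = Δφ/Δψ = 0.6482, d_rh = R√(Δφ²+q²Δλ²) = 10431.1 km
Excess = 10431.1 − 9824.9 = 606.2 ≈ 606 km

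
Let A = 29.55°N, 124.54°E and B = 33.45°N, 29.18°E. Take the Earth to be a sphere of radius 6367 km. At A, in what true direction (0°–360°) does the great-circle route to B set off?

N = sin Δλ·cos φ₂ = -0.8307;  D = cos φ₁ sin φ₂ − sin φ₁ cos φ₂ cos Δλ = +0.5180
initial course = atan2(N, D) = 301.94°

301.9°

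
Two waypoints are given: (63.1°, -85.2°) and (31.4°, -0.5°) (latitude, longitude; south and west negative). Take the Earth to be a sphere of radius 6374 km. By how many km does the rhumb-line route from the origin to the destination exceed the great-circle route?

Great circle: cos σ = sin φ₁ sin φ₂ + cos φ₁ cos φ₂ cos Δλ,  σ = 1.0468 rad → d_gc = 6672.6 km
Rhumb line: Δψ = -0.8529, q = Δφ/Δψ = 0.6487, d_rh = R√(Δφ²+q²Δλ²) = 7056.7 km
Excess = 7056.7 − 6672.6 = 384.1 ≈ 384 km

384 km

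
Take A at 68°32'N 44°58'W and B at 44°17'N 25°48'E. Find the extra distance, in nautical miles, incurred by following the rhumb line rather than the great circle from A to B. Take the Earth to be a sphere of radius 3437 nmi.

122 nmi

Great circle: cos σ = sin φ₁ sin φ₂ + cos φ₁ cos φ₂ cos Δλ,  σ = 0.7435 rad → d_gc = 2555.6 nmi
Rhumb line: Δψ = -0.7993, q = Δφ/Δψ = 0.5295, d_rh = R√(Δφ²+q²Δλ²) = 2677.5 nmi
Excess = 2677.5 − 2555.6 = 121.9 ≈ 122 nmi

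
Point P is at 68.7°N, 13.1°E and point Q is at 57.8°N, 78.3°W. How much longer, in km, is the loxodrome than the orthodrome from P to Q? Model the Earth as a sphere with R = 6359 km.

Great circle: cos σ = sin φ₁ sin φ₂ + cos φ₁ cos φ₂ cos Δλ,  σ = 0.6703 rad → d_gc = 4262.17 km
Rhumb line: Δψ = -0.4285, q = Δφ/Δψ = 0.4440, d_rh = R√(Δφ²+q²Δλ²) = 4663.66 km
Excess = 4663.66 − 4262.17 = 401.49 ≈ 401 km

401 km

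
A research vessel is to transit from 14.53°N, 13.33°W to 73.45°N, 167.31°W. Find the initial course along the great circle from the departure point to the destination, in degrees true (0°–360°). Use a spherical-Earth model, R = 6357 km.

N = sin Δλ·cos φ₂ = -0.1250;  D = cos φ₁ sin φ₂ − sin φ₁ cos φ₂ cos Δλ = +0.9921
initial course = atan2(N, D) = 352.82°

352.8°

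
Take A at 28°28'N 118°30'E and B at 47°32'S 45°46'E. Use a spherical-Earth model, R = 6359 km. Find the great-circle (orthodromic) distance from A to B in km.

11110 km

Haversine: a = sin²(Δφ/2)+cos φ₁ cos φ₂ sin²(Δλ/2) = 0.58772;  σ = 2·atan2(√a,√(1−a))
σ = 100.104° → d = Rσ = 6359·1.74715 = 11110 km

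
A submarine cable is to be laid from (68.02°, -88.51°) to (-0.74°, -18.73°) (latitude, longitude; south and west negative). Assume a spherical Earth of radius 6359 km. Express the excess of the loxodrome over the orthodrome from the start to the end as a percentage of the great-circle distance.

2.6%

Great circle: σ = 1.4532 rad → d_gc = Rσ = 9240.6 km
Rhumb: Δφ = -1.2001, Δλ = +1.2179, Δψ = -1.6518, q = Δφ/Δψ = 0.7265 → d_rh = R√(Δφ²+q²Δλ²) = 9481.4 km
Excess = (9481.4 − 9240.6) / 9240.6 = 240.8 / 9240.6 = 2.61% ≈ 2.6%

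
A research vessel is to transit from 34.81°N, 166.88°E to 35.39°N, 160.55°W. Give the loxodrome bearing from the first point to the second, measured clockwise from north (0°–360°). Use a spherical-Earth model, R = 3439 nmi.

88.8°

Meridional parts: M(φ₁)=+0.6488, M(φ₂)=+0.6612 → ΔM = +0.0124;  Δλ = +0.5685 rad
tan C = Δλ / ΔM = +45.9429 → C = 88.75°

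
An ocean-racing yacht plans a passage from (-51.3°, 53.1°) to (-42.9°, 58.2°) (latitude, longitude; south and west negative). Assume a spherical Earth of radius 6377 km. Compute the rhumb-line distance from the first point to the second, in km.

1011 km

Δψ = ln[tan(π/4+φ₂/2)/tan(π/4+φ₁/2)] = +0.2160;  Δφ = +0.1466 rad,  Δλ = +0.0890 rad
q = Δφ/Δψ = 0.6787
d = R·√(Δφ² + q²Δλ²) = 6377·0.15857 = 1011 km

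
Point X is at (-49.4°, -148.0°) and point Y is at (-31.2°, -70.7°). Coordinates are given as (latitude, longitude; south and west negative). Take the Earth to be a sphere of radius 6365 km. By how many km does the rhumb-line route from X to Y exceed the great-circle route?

240 km

Great circle: cos σ = sin φ₁ sin φ₂ + cos φ₁ cos φ₂ cos Δλ,  σ = 1.0290 rad → d_gc = 6549.4 km
Rhumb line: Δψ = +0.4209, q = Δφ/Δψ = 0.7548, d_rh = R√(Δφ²+q²Δλ²) = 6789.5 km
Excess = 6789.5 − 6549.4 = 240.1 ≈ 240 km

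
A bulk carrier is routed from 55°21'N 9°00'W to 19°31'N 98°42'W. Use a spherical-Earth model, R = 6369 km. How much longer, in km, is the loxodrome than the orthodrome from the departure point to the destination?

Great circle: cos σ = sin φ₁ sin φ₂ + cos φ₁ cos φ₂ cos Δλ,  σ = 1.2895 rad → d_gc = 8212.6 km
Rhumb line: Δψ = -0.8175, q = Δφ/Δψ = 0.7650, d_rh = R√(Δφ²+q²Δλ²) = 8605.4 km
Excess = 8605.4 − 8212.6 = 392.8 ≈ 393 km

393 km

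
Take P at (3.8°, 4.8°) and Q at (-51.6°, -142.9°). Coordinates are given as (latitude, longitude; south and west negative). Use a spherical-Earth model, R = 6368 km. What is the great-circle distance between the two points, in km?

13910 km

Haversine: a = sin²(Δφ/2)+cos φ₁ cos φ₂ sin²(Δλ/2) = 0.78791;  σ = 2·atan2(√a,√(1−a))
σ = 125.157° → d = Rσ = 6368·2.18440 = 13910 km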